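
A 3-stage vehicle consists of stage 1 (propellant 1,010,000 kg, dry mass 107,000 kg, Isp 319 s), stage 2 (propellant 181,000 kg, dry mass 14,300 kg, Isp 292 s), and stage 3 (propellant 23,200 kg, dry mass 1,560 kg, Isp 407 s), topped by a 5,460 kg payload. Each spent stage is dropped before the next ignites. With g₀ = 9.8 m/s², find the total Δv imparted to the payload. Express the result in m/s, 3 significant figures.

Ignition mass of stage 1 = 1,010,000+107,000 + 181,000+14,300 + 23,200+1,560 + 5,460 = 1,342,520 kg.
Stage 1: m₀ = 1,342,520 kg, m_f = 1,342,520 − 1,010,000 = 332,520 kg; Δv = 319×9.8×ln(4.037) = 3126.2×1.3956 ≈ 4363 m/s.
Stage 2: m₀ = 225,520 kg, m_f = 225,520 − 181,000 = 44,520 kg; Δv = 292×9.8×ln(5.066) = 2861.6×1.6225 ≈ 4643 m/s.
Stage 3: m₀ = 30,220 kg, m_f = 30,220 − 23,200 = 7,020 kg; Δv = 407×9.8×ln(4.305) = 3988.6×1.4597 ≈ 5822 m/s.
Total Δv = 4363 + 4643 + 5822 = 14828 m/s.

Δv ≈ 14800 m/s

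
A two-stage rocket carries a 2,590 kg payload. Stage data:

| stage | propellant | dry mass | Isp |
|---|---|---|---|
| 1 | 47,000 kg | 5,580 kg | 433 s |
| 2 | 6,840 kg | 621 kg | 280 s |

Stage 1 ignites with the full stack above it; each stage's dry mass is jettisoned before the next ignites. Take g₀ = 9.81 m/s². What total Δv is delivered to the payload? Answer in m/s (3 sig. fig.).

Ignition mass of stage 1 = 47,000+5,580 + 6,840+621 + 2,590 = 62,631 kg.
Stage 1: m₀ = 62,631 kg, m_f = 62,631 − 47,000 = 15,631 kg; Δv = 433×9.81×ln(4.007) = 4247.7×1.3880 ≈ 5896 m/s.
Stage 2: m₀ = 10,051 kg, m_f = 10,051 − 6,840 = 3,211 kg; Δv = 280×9.81×ln(3.13) = 2746.8×1.1411 ≈ 3134 m/s.
Total Δv = 5896 + 3134 = 9030 m/s.

Δv ≈ 9030 m/s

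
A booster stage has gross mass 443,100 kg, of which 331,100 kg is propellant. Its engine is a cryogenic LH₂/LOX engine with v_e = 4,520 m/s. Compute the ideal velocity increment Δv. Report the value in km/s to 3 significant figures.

m_f = m₀ − m_prop = 443,100 − 331,100 = 112,000 kg.
By the Tsiolkovsky rocket equation, Δv = v_e · ln(m₀/m_f) = 4520.0 × ln(3.956) = 4520.0 × 1.3753 ≈ 6216.3 m/s.

Δv ≈ 6.22 km/s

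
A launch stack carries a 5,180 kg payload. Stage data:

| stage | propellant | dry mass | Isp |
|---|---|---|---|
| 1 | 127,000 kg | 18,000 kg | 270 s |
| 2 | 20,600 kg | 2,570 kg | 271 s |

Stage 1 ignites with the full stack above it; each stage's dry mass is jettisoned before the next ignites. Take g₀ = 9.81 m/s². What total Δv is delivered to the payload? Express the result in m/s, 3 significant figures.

Δv ≈ 6940 m/s

Ignition mass of stage 1 = 127,000+18,000 + 20,600+2,570 + 5,180 = 173,350 kg.
Stage 1: m₀ = 173,350 kg, m_f = 173,350 − 127,000 = 46,350 kg; Δv = 270×9.81×ln(3.74) = 2648.7×1.3191 ≈ 3494 m/s.
Stage 2: m₀ = 28,350 kg, m_f = 28,350 − 20,600 = 7,750 kg; Δv = 271×9.81×ln(3.658) = 2658.5×1.2969 ≈ 3448 m/s.
Total Δv = 3494 + 3448 = 6942 m/s.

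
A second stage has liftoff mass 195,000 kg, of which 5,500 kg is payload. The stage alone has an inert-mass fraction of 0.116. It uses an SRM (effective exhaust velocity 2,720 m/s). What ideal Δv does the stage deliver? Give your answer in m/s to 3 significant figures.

Δv ≈ 5330 m/s

Stage wet mass = m₀ − payload = 195,000 − 5,500 = 189,500 kg.
Stage dry mass = ε × stage wet mass = 0.116 × 189,500 = 21,982 kg.
Burnout mass m_f = stage dry + payload = 21,982 + 5,500 = 27,482 kg.
Using Δv = v_e ln(m₀/m_f): Δv = v_e · ln(195,000/27,482) = 2720.0 × ln(7.096) = 2720.0 × 1.9595 ≈ 5330 m/s.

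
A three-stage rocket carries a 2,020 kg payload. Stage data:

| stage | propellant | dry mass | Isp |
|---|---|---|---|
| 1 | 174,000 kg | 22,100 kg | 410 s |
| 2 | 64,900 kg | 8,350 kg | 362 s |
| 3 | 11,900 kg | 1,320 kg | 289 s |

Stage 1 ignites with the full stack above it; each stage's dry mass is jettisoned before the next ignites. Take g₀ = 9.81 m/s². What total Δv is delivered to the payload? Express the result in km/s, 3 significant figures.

Ignition mass of stage 1 = 174,000+22,100 + 64,900+8,350 + 11,900+1,320 + 2,020 = 284,590 kg.
Stage 1: m₀ = 284,590 kg, m_f = 284,590 − 174,000 = 110,590 kg; Δv = 410×9.81×ln(2.573) = 4022.1×0.9452 ≈ 3802 m/s.
Stage 2: m₀ = 88,490 kg, m_f = 88,490 − 64,900 = 23,590 kg; Δv = 362×9.81×ln(3.751) = 3551.2×1.3221 ≈ 4695 m/s.
Stage 3: m₀ = 15,240 kg, m_f = 15,240 − 11,900 = 3,340 kg; Δv = 289×9.81×ln(4.563) = 2835.1×1.5180 ≈ 4304 m/s.
Total Δv = 3802 + 4695 + 4304 = 12801 m/s.

Δv ≈ 12.8 km/s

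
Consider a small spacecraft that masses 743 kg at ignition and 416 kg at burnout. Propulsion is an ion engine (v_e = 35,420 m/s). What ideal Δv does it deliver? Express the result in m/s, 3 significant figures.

Δv ≈ 20500 m/s

Rocket equation: Δv = v_e · ln(m₀/m_f) = 35420.0 × ln(1.786) = 35420.0 × 0.5800 ≈ 20544.0 m/s.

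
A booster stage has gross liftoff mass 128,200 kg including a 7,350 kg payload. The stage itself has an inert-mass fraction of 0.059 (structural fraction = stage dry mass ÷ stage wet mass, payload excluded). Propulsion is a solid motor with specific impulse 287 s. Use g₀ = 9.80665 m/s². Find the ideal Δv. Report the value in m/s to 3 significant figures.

Δv ≈ 6140 m/s

Stage wet mass = m₀ − payload = 128,200 − 7,350 = 120,850 kg.
Stage dry mass = ε × stage wet mass = 0.059 × 120,850 = 7,130.15 kg.
Burnout mass m_f = stage dry + payload = 7,130.15 + 7,350 = 14,480.15 kg.
v_e = Isp · g₀ = 287 × 9.80665 = 2814.5 m/s.
Rocket equation: Δv = v_e · ln(128,200/14,480.15) = 2814.5 × ln(8.853) = 2814.5 × 2.1808 ≈ 6138 m/s.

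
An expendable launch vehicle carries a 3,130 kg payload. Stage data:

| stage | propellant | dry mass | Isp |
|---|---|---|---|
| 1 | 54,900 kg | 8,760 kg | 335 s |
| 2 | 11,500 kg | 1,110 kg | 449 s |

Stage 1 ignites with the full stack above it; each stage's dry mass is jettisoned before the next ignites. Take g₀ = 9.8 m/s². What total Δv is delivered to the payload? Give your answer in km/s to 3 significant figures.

Ignition mass of stage 1 = 54,900+8,760 + 11,500+1,110 + 3,130 = 79,400 kg.
Stage 1: m₀ = 79,400 kg, m_f = 79,400 − 54,900 = 24,500 kg; Δv = 335×9.8×ln(3.241) = 3283.0×1.1758 ≈ 3860 m/s.
Stage 2: m₀ = 15,740 kg, m_f = 15,740 − 11,500 = 4,240 kg; Δv = 449×9.8×ln(3.712) = 4400.2×1.3116 ≈ 5771 m/s.
Total Δv = 3860 + 5771 = 9631 m/s.

Δv ≈ 9.63 km/s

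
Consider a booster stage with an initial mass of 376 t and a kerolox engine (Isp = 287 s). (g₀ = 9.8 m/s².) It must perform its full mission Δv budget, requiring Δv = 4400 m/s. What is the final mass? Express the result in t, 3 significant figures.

final mass ≈ 78.7 t

v_e = Isp · g₀ = 287 × 9.8 = 2812.6 m/s.
m₀/m_f = exp(Δv / v_e) = exp(4400 / 2812.6) = exp(1.5644) = 4.7798.
m_f = m₀ / 4.7798 = 376 / 4.7798 = 78.6644 t.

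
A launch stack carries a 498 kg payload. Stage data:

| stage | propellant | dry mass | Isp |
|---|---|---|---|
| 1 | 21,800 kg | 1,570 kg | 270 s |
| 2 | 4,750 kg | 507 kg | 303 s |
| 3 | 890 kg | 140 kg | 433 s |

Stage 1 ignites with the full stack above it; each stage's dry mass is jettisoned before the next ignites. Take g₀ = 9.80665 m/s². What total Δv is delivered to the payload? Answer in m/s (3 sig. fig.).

Ignition mass of stage 1 = 21,800+1,570 + 4,750+507 + 890+140 + 498 = 30,155 kg.
Stage 1: m₀ = 30,155 kg, m_f = 30,155 − 21,800 = 8,355 kg; Δv = 270×9.80665×ln(3.609) = 2647.8×1.2835 ≈ 3398 m/s.
Stage 2: m₀ = 6,785 kg, m_f = 6,785 − 4,750 = 2,035 kg; Δv = 303×9.80665×ln(3.334) = 2971.4×1.2042 ≈ 3578 m/s.
Stage 3: m₀ = 1,528 kg, m_f = 1,528 − 890 = 638 kg; Δv = 433×9.80665×ln(2.395) = 4246.3×0.8734 ≈ 3709 m/s.
Total Δv = 3398 + 3578 + 3709 = 10685 m/s.

Δv ≈ 10700 m/s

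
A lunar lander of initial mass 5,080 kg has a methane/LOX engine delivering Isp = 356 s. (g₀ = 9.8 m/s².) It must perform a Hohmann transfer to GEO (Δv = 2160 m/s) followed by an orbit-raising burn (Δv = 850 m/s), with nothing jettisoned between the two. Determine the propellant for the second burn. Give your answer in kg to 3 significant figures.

v_e = Isp · g₀ = 356 × 9.8 = 3488.8 m/s.
After the first burn: m = 5080 × exp(−2160/3488.8) = 5080 × 0.53842 = 2,735.17 kg.
After the second burn: m = 2,735.17 × exp(−850/3488.8) = 2,735.17 × 0.78377 = 2,143.74 kg.
Second-burn propellant = 2,735.17 − 2,143.74 = 591.43 kg.

propellant for the second burn ≈ 591 kg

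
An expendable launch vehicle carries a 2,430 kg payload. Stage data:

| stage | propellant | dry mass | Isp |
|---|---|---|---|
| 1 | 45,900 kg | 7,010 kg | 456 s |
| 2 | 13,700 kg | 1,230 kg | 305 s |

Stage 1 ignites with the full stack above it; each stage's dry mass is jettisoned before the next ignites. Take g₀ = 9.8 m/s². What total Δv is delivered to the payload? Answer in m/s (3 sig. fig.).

Ignition mass of stage 1 = 45,900+7,010 + 13,700+1,230 + 2,430 = 70,270 kg.
Stage 1: m₀ = 70,270 kg, m_f = 70,270 − 45,900 = 24,370 kg; Δv = 456×9.8×ln(2.883) = 4468.8×1.0590 ≈ 4732 m/s.
Stage 2: m₀ = 17,360 kg, m_f = 17,360 − 13,700 = 3,660 kg; Δv = 305×9.8×ln(4.743) = 2989.0×1.5567 ≈ 4653 m/s.
Total Δv = 4732 + 4653 = 9385 m/s.

Δv ≈ 9390 m/s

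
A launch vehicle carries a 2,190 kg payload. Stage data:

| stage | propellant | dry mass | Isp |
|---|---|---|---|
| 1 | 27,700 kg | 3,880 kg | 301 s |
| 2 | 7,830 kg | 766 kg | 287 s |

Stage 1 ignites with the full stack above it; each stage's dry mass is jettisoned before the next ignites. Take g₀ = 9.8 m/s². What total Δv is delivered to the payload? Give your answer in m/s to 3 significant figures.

Ignition mass of stage 1 = 27,700+3,880 + 7,830+766 + 2,190 = 42,366 kg.
Stage 1: m₀ = 42,366 kg, m_f = 42,366 − 27,700 = 14,666 kg; Δv = 301×9.8×ln(2.889) = 2949.8×1.0608 ≈ 3129 m/s.
Stage 2: m₀ = 10,786 kg, m_f = 10,786 − 7,830 = 2,956 kg; Δv = 287×9.8×ln(3.649) = 2812.6×1.2944 ≈ 3641 m/s.
Total Δv = 3129 + 3641 = 6770 m/s.

Δv ≈ 6770 m/s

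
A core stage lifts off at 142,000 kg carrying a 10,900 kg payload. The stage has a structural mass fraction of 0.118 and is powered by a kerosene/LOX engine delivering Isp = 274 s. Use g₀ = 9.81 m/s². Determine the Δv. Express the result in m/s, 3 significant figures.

Δv ≈ 4530 m/s

Stage wet mass = m₀ − payload = 142,000 − 10,900 = 131,100 kg.
Stage dry mass = ε × stage wet mass = 0.118 × 131,100 = 15,469.8 kg.
Burnout mass m_f = stage dry + payload = 15,469.8 + 10,900 = 26,369.8 kg.
v_e = Isp · g₀ = 274 × 9.81 = 2687.9 m/s.
Δv = v_e · ln(142,000/26,369.8) = 2687.9 × ln(5.385) = 2687.9 × 1.6836 ≈ 4525 m/s.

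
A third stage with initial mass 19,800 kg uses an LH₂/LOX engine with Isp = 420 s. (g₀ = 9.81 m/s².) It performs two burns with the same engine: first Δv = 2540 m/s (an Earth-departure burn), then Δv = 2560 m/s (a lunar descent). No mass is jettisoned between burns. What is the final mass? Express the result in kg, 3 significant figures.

final mass ≈ 5740 kg

v_e = Isp · g₀ = 420 × 9.81 = 4120.2 m/s.
After the first burn: m = 19800 × exp(−2540/4120.2) = 19800 × 0.53984 = 10,688.8 kg.
After the second burn: m = 10,688.8 × exp(−2560/4120.2) = 10,688.8 × 0.53723 = 5,742.34 kg.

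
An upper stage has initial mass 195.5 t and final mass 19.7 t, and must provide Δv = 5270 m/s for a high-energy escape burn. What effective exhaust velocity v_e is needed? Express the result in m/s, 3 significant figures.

ln(m₀/m_f) = ln(195500/19700) = ln(9.924) = 2.2949.
Using Δv = v_e ln(m₀/m_f): v_e = Δv / ln(m₀/m_f) = 5270 / 2.2949 = 2296.4 m/s.

v_e ≈ 2300 m/s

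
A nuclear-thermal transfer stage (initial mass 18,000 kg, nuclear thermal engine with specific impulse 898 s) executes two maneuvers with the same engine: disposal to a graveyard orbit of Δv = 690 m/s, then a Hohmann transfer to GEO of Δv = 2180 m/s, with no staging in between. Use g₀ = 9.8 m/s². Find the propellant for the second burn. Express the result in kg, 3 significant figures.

propellant for the second burn ≈ 3650 kg

v_e = Isp · g₀ = 898 × 9.8 = 8800.4 m/s.
After the first burn: m = 18000 × exp(−690/8800.4) = 18000 × 0.92459 = 16,642.6 kg.
After the second burn: m = 16,642.6 × exp(−2180/8800.4) = 16,642.6 × 0.78058 = 12,990.9 kg.
Second-burn propellant = 16,642.6 − 12,990.9 = 3,651.7 kg.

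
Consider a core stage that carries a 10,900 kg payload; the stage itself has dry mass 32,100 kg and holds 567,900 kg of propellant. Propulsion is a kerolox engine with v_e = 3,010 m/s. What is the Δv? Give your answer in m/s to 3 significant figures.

m₀ = payload + dry + propellant = 10,900 + 32,100 + 567,900 = 610,900 kg.
m_f = payload + dry = 10,900 + 32,100 = 43,000 kg.
Rocket equation: Δv = v_e · ln(m₀/m_f) = 3010.0 × ln(14.21) = 3010.0 × 2.6537 ≈ 7987.7 m/s.

Δv ≈ 7990 m/s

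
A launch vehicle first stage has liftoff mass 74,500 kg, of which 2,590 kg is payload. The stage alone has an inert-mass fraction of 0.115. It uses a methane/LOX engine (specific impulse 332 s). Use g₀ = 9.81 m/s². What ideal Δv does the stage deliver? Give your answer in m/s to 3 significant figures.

Δv ≈ 6270 m/s

Stage wet mass = m₀ − payload = 74,500 − 2,590 = 71,910 kg.
Stage dry mass = ε × stage wet mass = 0.115 × 71,910 = 8,269.65 kg.
Burnout mass m_f = stage dry + payload = 8,269.65 + 2,590 = 10,859.65 kg.
v_e = Isp · g₀ = 332 × 9.81 = 3256.9 m/s.
By the Tsiolkovsky rocket equation, Δv = v_e · ln(74,500/10,859.65) = 3256.9 × ln(6.86) = 3256.9 × 1.9257 ≈ 6272 m/s.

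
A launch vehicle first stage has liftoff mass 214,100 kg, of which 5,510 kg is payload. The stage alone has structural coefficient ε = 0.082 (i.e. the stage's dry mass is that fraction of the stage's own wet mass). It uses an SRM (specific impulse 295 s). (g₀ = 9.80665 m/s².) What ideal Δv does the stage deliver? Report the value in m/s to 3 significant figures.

Δv ≈ 6500 m/s

Stage wet mass = m₀ − payload = 214,100 − 5,510 = 208,590 kg.
Stage dry mass = ε × stage wet mass = 0.082 × 208,590 = 17,104.4 kg.
Burnout mass m_f = stage dry + payload = 17,104.4 + 5,510 = 22,614.4 kg.
v_e = Isp · g₀ = 295 × 9.80665 = 2893.0 m/s.
Δv = v_e · ln(214,100/22,614.4) = 2893.0 × ln(9.467) = 2893.0 × 2.2479 ≈ 6503 m/s.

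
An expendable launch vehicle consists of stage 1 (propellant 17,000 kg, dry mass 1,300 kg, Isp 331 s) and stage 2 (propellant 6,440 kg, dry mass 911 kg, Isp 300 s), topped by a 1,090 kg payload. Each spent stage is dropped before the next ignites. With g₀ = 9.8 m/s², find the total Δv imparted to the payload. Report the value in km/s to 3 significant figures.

Δv ≈ 7.51 km/s

Ignition mass of stage 1 = 17,000+1,300 + 6,440+911 + 1,090 = 26,741 kg.
Stage 1: m₀ = 26,741 kg, m_f = 26,741 − 17,000 = 9,741 kg; Δv = 331×9.8×ln(2.745) = 3243.8×1.0099 ≈ 3276 m/s.
Stage 2: m₀ = 8,441 kg, m_f = 8,441 − 6,440 = 2,001 kg; Δv = 300×9.8×ln(4.218) = 2940.0×1.4395 ≈ 4232 m/s.
Total Δv = 3276 + 4232 = 7508 m/s.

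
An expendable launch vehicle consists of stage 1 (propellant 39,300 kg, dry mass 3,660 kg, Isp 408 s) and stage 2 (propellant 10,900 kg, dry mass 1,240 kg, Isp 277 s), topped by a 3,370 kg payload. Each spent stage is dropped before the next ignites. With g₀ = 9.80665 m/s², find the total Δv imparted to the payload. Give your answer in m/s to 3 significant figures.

Δv ≈ 7760 m/s

Ignition mass of stage 1 = 39,300+3,660 + 10,900+1,240 + 3,370 = 58,470 kg.
Stage 1: m₀ = 58,470 kg, m_f = 58,470 − 39,300 = 19,170 kg; Δv = 408×9.80665×ln(3.05) = 4001.1×1.1152 ≈ 4462 m/s.
Stage 2: m₀ = 15,510 kg, m_f = 15,510 − 10,900 = 4,610 kg; Δv = 277×9.80665×ln(3.364) = 2716.4×1.2133 ≈ 3296 m/s.
Total Δv = 4462 + 3296 = 7758 m/s.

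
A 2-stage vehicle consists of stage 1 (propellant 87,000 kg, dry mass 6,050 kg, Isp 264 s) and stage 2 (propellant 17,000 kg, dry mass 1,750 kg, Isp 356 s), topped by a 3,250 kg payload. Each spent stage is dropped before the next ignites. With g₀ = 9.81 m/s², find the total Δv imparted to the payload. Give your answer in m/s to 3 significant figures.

Ignition mass of stage 1 = 87,000+6,050 + 17,000+1,750 + 3,250 = 115,050 kg.
Stage 1: m₀ = 115,050 kg, m_f = 115,050 − 87,000 = 28,050 kg; Δv = 264×9.81×ln(4.102) = 2589.8×1.4114 ≈ 3655 m/s.
Stage 2: m₀ = 22,000 kg, m_f = 22,000 − 17,000 = 5,000 kg; Δv = 356×9.81×ln(4.4) = 3492.4×1.4816 ≈ 5174 m/s.
Total Δv = 3655 + 5174 = 8829 m/s.

Δv ≈ 8830 m/s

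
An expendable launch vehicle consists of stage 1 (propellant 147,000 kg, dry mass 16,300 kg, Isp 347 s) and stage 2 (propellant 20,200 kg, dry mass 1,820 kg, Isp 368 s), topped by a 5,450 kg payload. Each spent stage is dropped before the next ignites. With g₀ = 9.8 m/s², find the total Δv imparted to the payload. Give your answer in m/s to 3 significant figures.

Ignition mass of stage 1 = 147,000+16,300 + 20,200+1,820 + 5,450 = 190,770 kg.
Stage 1: m₀ = 190,770 kg, m_f = 190,770 − 147,000 = 43,770 kg; Δv = 347×9.8×ln(4.358) = 3400.6×1.4721 ≈ 5006 m/s.
Stage 2: m₀ = 27,470 kg, m_f = 27,470 − 20,200 = 7,270 kg; Δv = 368×9.8×ln(3.779) = 3606.4×1.3293 ≈ 4794 m/s.
Total Δv = 5006 + 4794 = 9800 m/s.

Δv ≈ 9800 m/s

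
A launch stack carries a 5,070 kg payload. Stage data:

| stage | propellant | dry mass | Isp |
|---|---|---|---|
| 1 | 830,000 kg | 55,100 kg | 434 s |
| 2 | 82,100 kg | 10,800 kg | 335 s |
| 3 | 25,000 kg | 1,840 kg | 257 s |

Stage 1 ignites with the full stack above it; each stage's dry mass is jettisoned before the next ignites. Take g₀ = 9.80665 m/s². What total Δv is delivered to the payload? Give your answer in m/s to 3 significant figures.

Δv ≈ 14700 m/s

Ignition mass of stage 1 = 830,000+55,100 + 82,100+10,800 + 25,000+1,840 + 5,070 = 1,009,910 kg.
Stage 1: m₀ = 1,009,910 kg, m_f = 1,009,910 − 830,000 = 179,910 kg; Δv = 434×9.80665×ln(5.613) = 4256.1×1.7252 ≈ 7342 m/s.
Stage 2: m₀ = 124,810 kg, m_f = 124,810 − 82,100 = 42,710 kg; Δv = 335×9.80665×ln(2.922) = 3285.2×1.0724 ≈ 3523 m/s.
Stage 3: m₀ = 31,910 kg, m_f = 31,910 − 25,000 = 6,910 kg; Δv = 257×9.80665×ln(4.618) = 2520.3×1.5299 ≈ 3856 m/s.
Total Δv = 7342 + 3523 + 3856 = 14721 m/s.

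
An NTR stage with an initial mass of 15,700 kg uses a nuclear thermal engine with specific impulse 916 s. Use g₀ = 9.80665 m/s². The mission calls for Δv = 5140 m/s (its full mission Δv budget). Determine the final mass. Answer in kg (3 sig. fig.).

v_e = Isp · g₀ = 916 × 9.80665 = 8982.9 m/s.
From the ideal rocket equation, m₀/m_f = exp(Δv / v_e) = exp(5140 / 8982.9) = exp(0.5722) = 1.7722.
m_f = m₀ / 1.7722 = 15,700 / 1.7722 = 8,859.05 kg.

final mass ≈ 8860 kg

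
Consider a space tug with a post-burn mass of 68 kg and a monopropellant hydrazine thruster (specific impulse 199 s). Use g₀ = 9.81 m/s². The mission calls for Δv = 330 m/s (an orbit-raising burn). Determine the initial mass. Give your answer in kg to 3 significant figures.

v_e = Isp · g₀ = 199 × 9.81 = 1952.2 m/s.
m₀/m_f = exp(Δv / v_e) = exp(330 / 1952.2) = exp(0.1690) = 1.1842.
m₀ = m_f × 1.1842 = 68 × 1.1842 = 80.5256 kg.

initial mass ≈ 80.5 kg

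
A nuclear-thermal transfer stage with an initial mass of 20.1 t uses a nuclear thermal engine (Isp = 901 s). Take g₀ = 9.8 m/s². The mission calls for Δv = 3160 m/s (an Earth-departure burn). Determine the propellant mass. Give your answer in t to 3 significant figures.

propellant mass ≈ 6.05 t

v_e = Isp · g₀ = 901 × 9.8 = 8829.8 m/s.
Rocket equation: m₀/m_f = exp(Δv / v_e) = exp(3160 / 8829.8) = exp(0.3579) = 1.4303.
m_f = 20.1 / 1.4303 = 14.053 t, so propellant = m₀ − m_f = 20.1 − 14.053 = 6.047 t.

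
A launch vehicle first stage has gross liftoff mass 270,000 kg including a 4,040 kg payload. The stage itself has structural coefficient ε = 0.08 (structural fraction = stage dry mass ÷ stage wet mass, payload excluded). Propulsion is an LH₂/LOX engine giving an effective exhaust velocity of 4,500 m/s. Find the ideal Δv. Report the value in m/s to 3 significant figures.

Δv ≈ 10700 m/s

Stage wet mass = m₀ − payload = 270,000 − 4,040 = 265,960 kg.
Stage dry mass = ε × stage wet mass = 0.08 × 265,960 = 21,276.8 kg.
Burnout mass m_f = stage dry + payload = 21,276.8 + 4,040 = 25,316.8 kg.
Δv = v_e · ln(270,000/25,316.8) = 4500.0 × ln(10.66) = 4500.0 × 2.3670 ≈ 10651 m/s.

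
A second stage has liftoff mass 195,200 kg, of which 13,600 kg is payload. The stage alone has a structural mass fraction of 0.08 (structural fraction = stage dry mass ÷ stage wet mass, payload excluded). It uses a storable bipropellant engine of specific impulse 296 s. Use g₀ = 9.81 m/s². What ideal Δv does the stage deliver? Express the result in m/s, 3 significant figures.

Stage wet mass = m₀ − payload = 195,200 − 13,600 = 181,600 kg.
Stage dry mass = ε × stage wet mass = 0.08 × 181,600 = 14,528 kg.
Burnout mass m_f = stage dry + payload = 14,528 + 13,600 = 28,128 kg.
v_e = Isp · g₀ = 296 × 9.81 = 2903.8 m/s.
From the ideal rocket equation, Δv = v_e · ln(195,200/28,128) = 2903.8 × ln(6.94) = 2903.8 × 1.9373 ≈ 5625 m/s.

Δv ≈ 5630 m/s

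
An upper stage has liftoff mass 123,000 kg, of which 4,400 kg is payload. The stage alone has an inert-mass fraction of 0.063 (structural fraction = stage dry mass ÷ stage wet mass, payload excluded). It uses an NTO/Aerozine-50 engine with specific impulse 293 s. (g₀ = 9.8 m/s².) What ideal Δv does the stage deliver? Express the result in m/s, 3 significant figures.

Stage wet mass = m₀ − payload = 123,000 − 4,400 = 118,600 kg.
Stage dry mass = ε × stage wet mass = 0.063 × 118,600 = 7,471.8 kg.
Burnout mass m_f = stage dry + payload = 7,471.8 + 4,400 = 11,871.8 kg.
v_e = Isp · g₀ = 293 × 9.8 = 2871.4 m/s.
From the ideal rocket equation, Δv = v_e · ln(123,000/11,871.8) = 2871.4 × ln(10.36) = 2871.4 × 2.3380 ≈ 6713 m/s.

Δv ≈ 6710 m/s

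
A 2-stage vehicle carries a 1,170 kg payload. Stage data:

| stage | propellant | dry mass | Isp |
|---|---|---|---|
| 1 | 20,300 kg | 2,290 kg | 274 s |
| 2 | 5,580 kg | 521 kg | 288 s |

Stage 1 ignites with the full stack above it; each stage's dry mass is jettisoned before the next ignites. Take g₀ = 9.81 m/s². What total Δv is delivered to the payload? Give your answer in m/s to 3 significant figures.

Ignition mass of stage 1 = 20,300+2,290 + 5,580+521 + 1,170 = 29,861 kg.
Stage 1: m₀ = 29,861 kg, m_f = 29,861 − 20,300 = 9,561 kg; Δv = 274×9.81×ln(3.123) = 2687.9×1.1389 ≈ 3061 m/s.
Stage 2: m₀ = 7,271 kg, m_f = 7,271 − 5,580 = 1,691 kg; Δv = 288×9.81×ln(4.3) = 2825.3×1.4586 ≈ 4121 m/s.
Total Δv = 3061 + 4121 = 7182 m/s.

Δv ≈ 7180 m/s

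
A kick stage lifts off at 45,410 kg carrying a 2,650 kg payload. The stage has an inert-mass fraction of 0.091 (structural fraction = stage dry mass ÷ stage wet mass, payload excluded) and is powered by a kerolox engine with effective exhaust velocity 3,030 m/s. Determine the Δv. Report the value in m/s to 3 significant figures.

Stage wet mass = m₀ − payload = 45,410 − 2,650 = 42,760 kg.
Stage dry mass = ε × stage wet mass = 0.091 × 42,760 = 3,891.16 kg.
Burnout mass m_f = stage dry + payload = 3,891.16 + 2,650 = 6,541.16 kg.
By the Tsiolkovsky rocket equation, Δv = v_e · ln(45,410/6,541.16) = 3030.0 × ln(6.942) = 3030.0 × 1.9376 ≈ 5871 m/s.

Δv ≈ 5870 m/s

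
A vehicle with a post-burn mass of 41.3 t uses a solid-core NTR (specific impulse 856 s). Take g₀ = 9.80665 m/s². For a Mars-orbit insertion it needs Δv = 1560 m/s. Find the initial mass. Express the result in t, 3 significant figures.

initial mass ≈ 49.7 t

v_e = Isp · g₀ = 856 × 9.80665 = 8394.5 m/s.
Using Δv = v_e ln(m₀/m_f): m₀/m_f = exp(Δv / v_e) = exp(1560 / 8394.5) = exp(0.1858) = 1.2042.
m₀ = m_f × 1.2042 = 41.3 × 1.2042 = 49.7335 t.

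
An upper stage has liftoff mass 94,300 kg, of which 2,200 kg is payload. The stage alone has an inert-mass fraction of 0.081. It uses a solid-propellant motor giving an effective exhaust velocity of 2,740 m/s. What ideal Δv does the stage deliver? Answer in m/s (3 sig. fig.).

Stage wet mass = m₀ − payload = 94,300 − 2,200 = 92,100 kg.
Stage dry mass = ε × stage wet mass = 0.081 × 92,100 = 7,460.1 kg.
Burnout mass m_f = stage dry + payload = 7,460.1 + 2,200 = 9,660.1 kg.
By the Tsiolkovsky rocket equation, Δv = v_e · ln(94,300/9,660.1) = 2740.0 × ln(9.762) = 2740.0 × 2.2785 ≈ 6243 m/s.

Δv ≈ 6240 m/s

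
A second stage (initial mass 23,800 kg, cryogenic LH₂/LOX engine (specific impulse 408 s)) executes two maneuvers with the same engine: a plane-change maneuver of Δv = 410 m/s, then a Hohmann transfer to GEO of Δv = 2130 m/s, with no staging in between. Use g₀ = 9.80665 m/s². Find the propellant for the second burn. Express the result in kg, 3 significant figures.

v_e = Isp · g₀ = 408 × 9.80665 = 4001.1 m/s.
After the first burn: m = 23800 × exp(−410/4001.1) = 23800 × 0.90260 = 21,481.9 kg.
After the second burn: m = 21,481.9 × exp(−2130/4001.1) = 21,481.9 × 0.58722 = 12,614.6 kg.
Second-burn propellant = 21,481.9 − 12,614.6 = 8,867.3 kg.

propellant for the second burn ≈ 8870 kg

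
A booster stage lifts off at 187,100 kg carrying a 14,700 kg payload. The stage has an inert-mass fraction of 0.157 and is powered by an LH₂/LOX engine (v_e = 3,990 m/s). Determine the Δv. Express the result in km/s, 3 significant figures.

Δv ≈ 5.98 km/s

Stage wet mass = m₀ − payload = 187,100 − 14,700 = 172,400 kg.
Stage dry mass = ε × stage wet mass = 0.157 × 172,400 = 27,066.8 kg.
Burnout mass m_f = stage dry + payload = 27,066.8 + 14,700 = 41,766.8 kg.
Δv = v_e · ln(187,100/41,766.8) = 3990.0 × ln(4.48) = 3990.0 × 1.4995 ≈ 5983 m/s.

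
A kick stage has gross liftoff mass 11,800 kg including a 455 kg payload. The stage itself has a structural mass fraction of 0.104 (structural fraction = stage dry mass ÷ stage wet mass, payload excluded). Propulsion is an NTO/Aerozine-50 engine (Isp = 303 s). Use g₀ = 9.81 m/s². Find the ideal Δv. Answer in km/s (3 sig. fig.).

Δv ≈ 5.88 km/s

Stage wet mass = m₀ − payload = 11,800 − 455 = 11,345 kg.
Stage dry mass = ε × stage wet mass = 0.104 × 11,345 = 1,179.88 kg.
Burnout mass m_f = stage dry + payload = 1,179.88 + 455 = 1,634.88 kg.
v_e = Isp · g₀ = 303 × 9.81 = 2972.4 m/s.
Δv = v_e · ln(11,800/1,634.88) = 2972.4 × ln(7.218) = 2972.4 × 1.9765 ≈ 5875 m/s.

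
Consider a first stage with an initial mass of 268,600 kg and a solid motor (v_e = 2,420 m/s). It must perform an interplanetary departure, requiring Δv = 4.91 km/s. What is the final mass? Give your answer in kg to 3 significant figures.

final mass ≈ 35300 kg

m₀/m_f = exp(Δv / v_e) = exp(4910 / 2420.0) = exp(2.0289) = 7.6059.
m_f = m₀ / 7.6059 = 268,600 / 7.6059 = 35,314.7 kg.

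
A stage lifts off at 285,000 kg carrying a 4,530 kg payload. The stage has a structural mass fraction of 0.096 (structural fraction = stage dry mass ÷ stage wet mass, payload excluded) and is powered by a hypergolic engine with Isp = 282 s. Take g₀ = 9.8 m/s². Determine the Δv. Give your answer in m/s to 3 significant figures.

Stage wet mass = m₀ − payload = 285,000 − 4,530 = 280,470 kg.
Stage dry mass = ε × stage wet mass = 0.096 × 280,470 = 26,925.1 kg.
Burnout mass m_f = stage dry + payload = 26,925.1 + 4,530 = 31,455.1 kg.
v_e = Isp · g₀ = 282 × 9.8 = 2763.6 m/s.
From the ideal rocket equation, Δv = v_e · ln(285,000/31,455.1) = 2763.6 × ln(9.061) = 2763.6 × 2.2039 ≈ 6091 m/s.

Δv ≈ 6090 m/s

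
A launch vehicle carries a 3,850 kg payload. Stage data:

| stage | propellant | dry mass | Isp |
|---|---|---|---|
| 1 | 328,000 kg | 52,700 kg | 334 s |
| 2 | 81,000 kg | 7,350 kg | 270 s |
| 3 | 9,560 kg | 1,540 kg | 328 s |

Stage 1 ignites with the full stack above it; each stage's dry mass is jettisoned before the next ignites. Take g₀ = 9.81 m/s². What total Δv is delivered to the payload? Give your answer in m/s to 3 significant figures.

Ignition mass of stage 1 = 328,000+52,700 + 81,000+7,350 + 9,560+1,540 + 3,850 = 484,000 kg.
Stage 1: m₀ = 484,000 kg, m_f = 484,000 − 328,000 = 156,000 kg; Δv = 334×9.81×ln(3.103) = 3276.5×1.1322 ≈ 3710 m/s.
Stage 2: m₀ = 103,300 kg, m_f = 103,300 − 81,000 = 22,300 kg; Δv = 270×9.81×ln(4.632) = 2648.7×1.5331 ≈ 4061 m/s.
Stage 3: m₀ = 14,950 kg, m_f = 14,950 − 9,560 = 5,390 kg; Δv = 328×9.81×ln(2.774) = 3217.7×1.0202 ≈ 3283 m/s.
Total Δv = 3710 + 4061 + 3283 = 11054 m/s.

Δv ≈ 11100 m/s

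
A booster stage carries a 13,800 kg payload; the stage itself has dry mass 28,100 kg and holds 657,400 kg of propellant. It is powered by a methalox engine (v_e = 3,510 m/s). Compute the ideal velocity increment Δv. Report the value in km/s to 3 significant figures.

Δv ≈ 9.88 km/s

m₀ = payload + dry + propellant = 13,800 + 28,100 + 657,400 = 699,300 kg.
m_f = payload + dry = 13,800 + 28,100 = 41,900 kg.
From the ideal rocket equation, Δv = v_e · ln(m₀/m_f) = 3510.0 × ln(16.69) = 3510.0 × 2.8148 ≈ 9879.9 m/s.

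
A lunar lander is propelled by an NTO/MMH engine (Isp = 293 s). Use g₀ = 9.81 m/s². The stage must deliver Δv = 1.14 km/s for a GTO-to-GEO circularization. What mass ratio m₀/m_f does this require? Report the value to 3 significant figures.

v_e = Isp · g₀ = 293 × 9.81 = 2874.3 m/s.
From the ideal rocket equation, m₀/m_f = exp(Δv / v_e) = exp(1140 / 2874.3) = exp(0.3966) = 1.4868.

mass ratio ≈ 1.49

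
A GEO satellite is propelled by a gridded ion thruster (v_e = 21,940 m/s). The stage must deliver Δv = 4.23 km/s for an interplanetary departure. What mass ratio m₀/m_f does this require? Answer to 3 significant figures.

m₀/m_f = exp(Δv / v_e) = exp(4230 / 21940.0) = exp(0.1928) = 1.2126.

mass ratio ≈ 1.21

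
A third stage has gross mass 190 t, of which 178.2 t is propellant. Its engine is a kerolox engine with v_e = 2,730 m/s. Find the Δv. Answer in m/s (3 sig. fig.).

m_f = m₀ − m_prop = 190 − 178.2 = 11.8 t.
Δv = v_e · ln(m₀/m_f) = 2730.0 × ln(16.1) = 2730.0 × 2.7789 ≈ 7586.5 m/s.

Δv ≈ 7590 m/s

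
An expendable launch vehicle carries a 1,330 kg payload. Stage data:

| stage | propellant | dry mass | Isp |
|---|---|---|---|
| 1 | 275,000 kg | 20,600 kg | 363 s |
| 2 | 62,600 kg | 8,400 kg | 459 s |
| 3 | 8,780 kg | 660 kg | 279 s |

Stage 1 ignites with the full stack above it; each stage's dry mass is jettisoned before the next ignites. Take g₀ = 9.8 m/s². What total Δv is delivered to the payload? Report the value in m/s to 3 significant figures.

Δv ≈ 15800 m/s

Ignition mass of stage 1 = 275,000+20,600 + 62,600+8,400 + 8,780+660 + 1,330 = 377,370 kg.
Stage 1: m₀ = 377,370 kg, m_f = 377,370 − 275,000 = 102,370 kg; Δv = 363×9.8×ln(3.686) = 3557.4×1.3046 ≈ 4641 m/s.
Stage 2: m₀ = 81,770 kg, m_f = 81,770 − 62,600 = 19,170 kg; Δv = 459×9.8×ln(4.266) = 4498.2×1.4506 ≈ 6525 m/s.
Stage 3: m₀ = 10,770 kg, m_f = 10,770 − 8,780 = 1,990 kg; Δv = 279×9.8×ln(5.412) = 2734.2×1.6886 ≈ 4617 m/s.
Total Δv = 4641 + 6525 + 4617 = 15783 m/s.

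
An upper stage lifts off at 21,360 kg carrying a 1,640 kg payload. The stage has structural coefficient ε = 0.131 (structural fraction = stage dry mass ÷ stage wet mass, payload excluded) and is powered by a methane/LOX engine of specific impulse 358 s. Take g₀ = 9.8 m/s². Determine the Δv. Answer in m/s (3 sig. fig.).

Δv ≈ 5690 m/s

Stage wet mass = m₀ − payload = 21,360 − 1,640 = 19,720 kg.
Stage dry mass = ε × stage wet mass = 0.131 × 19,720 = 2,583.32 kg.
Burnout mass m_f = stage dry + payload = 2,583.32 + 1,640 = 4,223.32 kg.
v_e = Isp · g₀ = 358 × 9.8 = 3508.4 m/s.
Using Δv = v_e ln(m₀/m_f): Δv = v_e · ln(21,360/4,223.32) = 3508.4 × ln(5.058) = 3508.4 × 1.6209 ≈ 5687 m/s.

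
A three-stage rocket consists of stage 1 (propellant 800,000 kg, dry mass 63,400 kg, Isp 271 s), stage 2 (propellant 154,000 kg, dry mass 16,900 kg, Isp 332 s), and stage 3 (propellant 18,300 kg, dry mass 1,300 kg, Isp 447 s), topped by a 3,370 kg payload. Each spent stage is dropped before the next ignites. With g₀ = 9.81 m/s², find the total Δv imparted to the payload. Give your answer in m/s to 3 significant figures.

Ignition mass of stage 1 = 800,000+63,400 + 154,000+16,900 + 18,300+1,300 + 3,370 = 1,057,270 kg.
Stage 1: m₀ = 1,057,270 kg, m_f = 1,057,270 − 800,000 = 257,270 kg; Δv = 271×9.81×ln(4.11) = 2658.5×1.4133 ≈ 3757 m/s.
Stage 2: m₀ = 193,870 kg, m_f = 193,870 − 154,000 = 39,870 kg; Δv = 332×9.81×ln(4.863) = 3256.9×1.5816 ≈ 5151 m/s.
Stage 3: m₀ = 22,970 kg, m_f = 22,970 − 18,300 = 4,670 kg; Δv = 447×9.81×ln(4.919) = 4385.1×1.5930 ≈ 6986 m/s.
Total Δv = 3757 + 5151 + 6986 = 15894 m/s.

Δv ≈ 15900 m/s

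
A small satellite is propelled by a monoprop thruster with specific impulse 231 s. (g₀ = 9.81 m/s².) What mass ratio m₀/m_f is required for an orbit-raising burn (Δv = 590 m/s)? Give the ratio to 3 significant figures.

mass ratio ≈ 1.30

v_e = Isp · g₀ = 231 × 9.81 = 2266.1 m/s.
m₀/m_f = exp(Δv / v_e) = exp(590 / 2266.1) = exp(0.2604) = 1.2974.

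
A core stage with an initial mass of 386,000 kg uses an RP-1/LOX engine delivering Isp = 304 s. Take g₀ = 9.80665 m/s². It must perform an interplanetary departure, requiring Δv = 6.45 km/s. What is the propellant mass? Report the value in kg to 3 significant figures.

v_e = Isp · g₀ = 304 × 9.80665 = 2981.2 m/s.
m₀/m_f = exp(Δv / v_e) = exp(6450 / 2981.2) = exp(2.1635) = 8.7019.
m_f = 386,000 / 8.7019 = 44,358.1 kg, so propellant = m₀ − m_f = 386,000 − 44,358.1 = 341,641.9 kg.

propellant mass ≈ 342000 kg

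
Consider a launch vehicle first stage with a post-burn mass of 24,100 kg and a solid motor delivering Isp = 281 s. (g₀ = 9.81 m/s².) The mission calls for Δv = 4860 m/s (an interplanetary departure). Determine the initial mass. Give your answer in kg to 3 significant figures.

initial mass ≈ 141000 kg

v_e = Isp · g₀ = 281 × 9.81 = 2756.6 m/s.
m₀/m_f = exp(Δv / v_e) = exp(4860 / 2756.6) = exp(1.7630) = 5.8301.
m₀ = m_f × 5.8301 = 24,100 × 5.8301 = 140,505 kg.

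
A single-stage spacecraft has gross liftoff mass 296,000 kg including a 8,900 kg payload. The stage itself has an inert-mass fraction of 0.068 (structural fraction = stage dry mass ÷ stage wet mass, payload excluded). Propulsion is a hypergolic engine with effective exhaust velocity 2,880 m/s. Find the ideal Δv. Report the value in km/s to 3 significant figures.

Δv ≈ 6.75 km/s

Stage wet mass = m₀ − payload = 296,000 − 8,900 = 287,100 kg.
Stage dry mass = ε × stage wet mass = 0.068 × 287,100 = 19,522.8 kg.
Burnout mass m_f = stage dry + payload = 19,522.8 + 8,900 = 28,422.8 kg.
Δv = v_e · ln(296,000/28,422.8) = 2880.0 × ln(10.41) = 2880.0 × 2.3432 ≈ 6748 m/s.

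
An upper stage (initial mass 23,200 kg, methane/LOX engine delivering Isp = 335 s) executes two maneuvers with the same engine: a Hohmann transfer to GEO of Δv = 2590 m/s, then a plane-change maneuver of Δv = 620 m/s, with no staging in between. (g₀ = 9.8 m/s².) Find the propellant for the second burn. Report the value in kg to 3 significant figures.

propellant for the second burn ≈ 1810 kg

v_e = Isp · g₀ = 335 × 9.8 = 3283.0 m/s.
After the first burn: m = 23200 × exp(−2590/3283.0) = 23200 × 0.45434 = 10,540.7 kg.
After the second burn: m = 10,540.7 × exp(−620/3283.0) = 10,540.7 × 0.82791 = 8,726.75 kg.
Second-burn propellant = 10,540.7 − 8,726.75 = 1,813.95 kg.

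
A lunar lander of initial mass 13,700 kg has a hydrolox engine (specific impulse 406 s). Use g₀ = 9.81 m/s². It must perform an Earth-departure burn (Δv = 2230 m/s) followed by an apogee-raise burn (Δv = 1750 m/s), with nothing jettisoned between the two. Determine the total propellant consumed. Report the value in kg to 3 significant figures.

total propellant consumed ≈ 8660 kg

v_e = Isp · g₀ = 406 × 9.81 = 3982.9 m/s.
After the first burn: m = 13700 × exp(−2230/3982.9) = 13700 × 0.57127 = 7,826.4 kg.
After the second burn: m = 7,826.4 × exp(−1750/3982.9) = 7,826.4 × 0.64443 = 5,043.57 kg.
Total propellant = m₀ − m_final = 13700 − 5,043.57 = 8,656.43 kg.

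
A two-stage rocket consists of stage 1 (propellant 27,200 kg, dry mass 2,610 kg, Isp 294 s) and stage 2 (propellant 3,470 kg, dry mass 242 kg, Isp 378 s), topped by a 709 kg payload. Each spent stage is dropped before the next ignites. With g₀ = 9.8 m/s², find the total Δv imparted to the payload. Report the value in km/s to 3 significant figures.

Δv ≈ 10.3 km/s

Ignition mass of stage 1 = 27,200+2,610 + 3,470+242 + 709 = 34,231 kg.
Stage 1: m₀ = 34,231 kg, m_f = 34,231 − 27,200 = 7,031 kg; Δv = 294×9.8×ln(4.869) = 2881.2×1.5828 ≈ 4560 m/s.
Stage 2: m₀ = 4,421 kg, m_f = 4,421 − 3,470 = 951 kg; Δv = 378×9.8×ln(4.649) = 3704.4×1.5366 ≈ 5692 m/s.
Total Δv = 4560 + 5692 = 10252 m/s.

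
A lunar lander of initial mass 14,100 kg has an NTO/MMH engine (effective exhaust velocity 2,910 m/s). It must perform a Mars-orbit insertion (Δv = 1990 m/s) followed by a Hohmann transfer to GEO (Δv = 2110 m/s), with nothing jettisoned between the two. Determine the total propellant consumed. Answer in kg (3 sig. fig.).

After the first burn: m = 14100 × exp(−1990/2910.0) = 14100 × 0.50467 = 7,115.85 kg.
After the second burn: m = 7,115.85 × exp(−2110/2910.0) = 7,115.85 × 0.48428 = 3,446.06 kg.
Total propellant = m₀ − m_final = 14100 − 3,446.06 = 10,653.94 kg.

total propellant consumed ≈ 10700 kg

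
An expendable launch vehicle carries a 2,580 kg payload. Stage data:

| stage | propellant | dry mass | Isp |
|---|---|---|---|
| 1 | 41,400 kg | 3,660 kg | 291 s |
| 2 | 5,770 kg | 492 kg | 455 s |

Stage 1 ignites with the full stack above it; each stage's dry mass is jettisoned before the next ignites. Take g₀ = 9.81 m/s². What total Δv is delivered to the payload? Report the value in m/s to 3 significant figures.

Ignition mass of stage 1 = 41,400+3,660 + 5,770+492 + 2,580 = 53,902 kg.
Stage 1: m₀ = 53,902 kg, m_f = 53,902 − 41,400 = 12,502 kg; Δv = 291×9.81×ln(4.311) = 2854.7×1.4613 ≈ 4172 m/s.
Stage 2: m₀ = 8,842 kg, m_f = 8,842 − 5,770 = 3,072 kg; Δv = 455×9.81×ln(2.878) = 4463.6×1.0572 ≈ 4719 m/s.
Total Δv = 4172 + 4719 = 8891 m/s.

Δv ≈ 8890 m/s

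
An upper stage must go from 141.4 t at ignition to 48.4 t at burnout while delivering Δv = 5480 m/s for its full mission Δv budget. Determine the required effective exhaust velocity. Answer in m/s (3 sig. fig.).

ln(m₀/m_f) = ln(141400/48400) = ln(2.921) = 1.0721.
v_e = Δv / ln(m₀/m_f) = 5480 / 1.0721 = 5111.5 m/s.

v_e ≈ 5110 m/s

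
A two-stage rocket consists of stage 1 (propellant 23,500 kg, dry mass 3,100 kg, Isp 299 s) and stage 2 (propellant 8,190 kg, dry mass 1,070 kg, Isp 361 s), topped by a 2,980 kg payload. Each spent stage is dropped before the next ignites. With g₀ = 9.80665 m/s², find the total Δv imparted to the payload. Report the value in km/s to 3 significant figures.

Δv ≈ 6.64 km/s

Ignition mass of stage 1 = 23,500+3,100 + 8,190+1,070 + 2,980 = 38,840 kg.
Stage 1: m₀ = 38,840 kg, m_f = 38,840 − 23,500 = 15,340 kg; Δv = 299×9.80665×ln(2.532) = 2932.2×0.9290 ≈ 2724 m/s.
Stage 2: m₀ = 12,240 kg, m_f = 12,240 − 8,190 = 4,050 kg; Δv = 361×9.80665×ln(3.022) = 3540.2×1.1060 ≈ 3915 m/s.
Total Δv = 2724 + 3915 = 6639 m/s.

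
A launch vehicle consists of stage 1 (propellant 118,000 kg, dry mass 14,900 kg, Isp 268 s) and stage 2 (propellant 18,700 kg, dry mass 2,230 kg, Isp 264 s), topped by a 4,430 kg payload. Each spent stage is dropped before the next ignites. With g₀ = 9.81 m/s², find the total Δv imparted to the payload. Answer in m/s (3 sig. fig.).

Ignition mass of stage 1 = 118,000+14,900 + 18,700+2,230 + 4,430 = 158,260 kg.
Stage 1: m₀ = 158,260 kg, m_f = 158,260 − 118,000 = 40,260 kg; Δv = 268×9.81×ln(3.931) = 2629.1×1.3689 ≈ 3599 m/s.
Stage 2: m₀ = 25,360 kg, m_f = 25,360 − 18,700 = 6,660 kg; Δv = 264×9.81×ln(3.808) = 2589.8×1.3371 ≈ 3463 m/s.
Total Δv = 3599 + 3463 = 7062 m/s.

Δv ≈ 7060 m/s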